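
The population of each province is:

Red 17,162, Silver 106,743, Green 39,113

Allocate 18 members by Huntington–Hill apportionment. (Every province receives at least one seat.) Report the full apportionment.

Red 2, Silver 12, Green 4

With divisor 9018: modified quotas Red 1.903, Silver 11.837, Green 4.337.
Geometric-mean thresholds: Red √(1·2)=1.414, Silver √(11·12)=11.489, Green √(4·5)=4.472.
Each quota rounded against its threshold gives Red 2, Silver 12, Green 4 (total 18).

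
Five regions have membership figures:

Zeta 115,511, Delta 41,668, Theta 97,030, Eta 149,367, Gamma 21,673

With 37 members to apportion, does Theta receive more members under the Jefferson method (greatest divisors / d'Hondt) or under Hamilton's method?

Jefferson

Jefferson: Zeta 10, Delta 3, Theta 9, Eta 13, Gamma 2.
Hamilton: Zeta 10, Delta 4, Theta 8, Eta 13, Gamma 2.
Theta gets 9 under Jefferson and 8 under Hamilton.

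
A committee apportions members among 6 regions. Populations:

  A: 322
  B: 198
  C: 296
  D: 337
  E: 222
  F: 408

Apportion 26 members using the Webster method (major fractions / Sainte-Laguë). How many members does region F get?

6

Standard divisor 1783/26 ≈ 68.577; standard quotas: A 4.695, B 2.887, C 4.316, D 4.914, E 3.237, F 5.950.
Rounding to the nearest integer gives A 5, B 3, C 4, D 5, E 3, F 6 — total 26, matching the house size, so no adjustment is needed.
F receives 6.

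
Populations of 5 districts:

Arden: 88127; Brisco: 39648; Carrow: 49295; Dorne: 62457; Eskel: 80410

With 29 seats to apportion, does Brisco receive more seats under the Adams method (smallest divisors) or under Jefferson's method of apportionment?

Adams: Arden 8, Brisco 4, Carrow 4, Dorne 6, Eskel 7.
Jefferson: Arden 8, Brisco 3, Carrow 4, Dorne 6, Eskel 8.
Brisco gets 4 under Adams and 3 under Jefferson.

Adams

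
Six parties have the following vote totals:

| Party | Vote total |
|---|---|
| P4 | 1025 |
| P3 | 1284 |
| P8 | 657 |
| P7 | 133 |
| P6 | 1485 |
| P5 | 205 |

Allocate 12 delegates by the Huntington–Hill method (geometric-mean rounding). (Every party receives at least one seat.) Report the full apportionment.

P4 2, P3 3, P8 2, P7 1, P6 3, P5 1

With divisor 447: modified quotas P4 2.293, P3 2.872, P8 1.470, P7 0.298, P6 3.322, P5 0.459.
Geometric-mean thresholds: P4 √(2·3)=2.449, P3 √(2·3)=2.449, P8 √(1·2)=1.414, P7 (min 1), P6 √(3·4)=3.464, P5 (min 1).
Each quota rounded against its threshold gives P4 2, P3 3, P8 2, P7 1, P6 3, P5 1 (total 12).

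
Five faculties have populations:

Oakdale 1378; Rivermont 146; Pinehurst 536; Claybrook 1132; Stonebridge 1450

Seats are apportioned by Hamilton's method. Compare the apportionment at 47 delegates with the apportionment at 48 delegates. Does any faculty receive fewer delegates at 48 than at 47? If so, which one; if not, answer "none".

Rivermont

At 47 seats: Oakdale 14, Rivermont 2, Pinehurst 5, Claybrook 11, Stonebridge 15.
At 48 seats: Oakdale 14, Rivermont 1, Pinehurst 6, Claybrook 12, Stonebridge 15.
Rivermont drops from 2 to 1.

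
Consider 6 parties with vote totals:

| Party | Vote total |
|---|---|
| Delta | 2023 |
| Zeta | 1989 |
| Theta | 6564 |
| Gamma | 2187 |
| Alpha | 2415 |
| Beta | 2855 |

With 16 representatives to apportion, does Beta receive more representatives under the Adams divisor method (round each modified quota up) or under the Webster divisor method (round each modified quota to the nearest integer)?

Adams

Adams: Delta 2, Zeta 2, Theta 5, Gamma 2, Alpha 2, Beta 3.
Webster: Delta 2, Zeta 2, Theta 6, Gamma 2, Alpha 2, Beta 2.
Beta gets 3 under Adams and 2 under Webster.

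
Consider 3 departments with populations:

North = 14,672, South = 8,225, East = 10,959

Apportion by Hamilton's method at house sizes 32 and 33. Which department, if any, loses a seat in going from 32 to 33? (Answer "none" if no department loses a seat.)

none

At 32 seats: North 14, South 8, East 10.
At 33 seats: North 14, South 8, East 11.
No department's allocation decreased.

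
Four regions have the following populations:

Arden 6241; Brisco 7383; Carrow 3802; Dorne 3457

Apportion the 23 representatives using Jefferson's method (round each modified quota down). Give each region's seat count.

Standard divisor 20883/23 ≈ 907.957; standard quotas: Arden 6.874, Brisco 8.131, Carrow 4.187, Dorne 3.807.
Rounding down gives 6, 8, 4, 3 = 21 seats, so the divisor must be adjusted.
With modified divisor 840: modified quotas Arden 7.430, Brisco 8.789, Carrow 4.526, Dorne 4.115.
Rounding down: Arden 7, Brisco 8, Carrow 4, Dorne 4 (total 23).

Arden 7; Brisco 8; Carrow 4; Dorne 4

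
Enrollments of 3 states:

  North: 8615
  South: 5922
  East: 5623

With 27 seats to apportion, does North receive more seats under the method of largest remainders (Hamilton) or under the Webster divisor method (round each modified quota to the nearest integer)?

Hamilton

Hamilton: North 12, South 8, East 7.
Webster: North 11, South 8, East 8.
North gets 12 under Hamilton and 11 under Webster.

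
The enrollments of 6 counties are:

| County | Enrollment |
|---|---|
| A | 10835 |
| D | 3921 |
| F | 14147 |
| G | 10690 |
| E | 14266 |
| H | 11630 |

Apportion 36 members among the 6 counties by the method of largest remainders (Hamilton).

The standard divisor is 65489/36 ≈ 1819.139.
Standard quotas: A 5.9561, D 2.1554, F 7.7768, G 5.8764, E 7.8422, H 6.3931.
Lower quotas: A 5, D 2, F 7, G 5, E 7, H 6 (sum 32, leaving 4 seats).
Remainders in descending order: A 0.9561, G 0.8764, E 0.8422, F 0.7768, H 0.3931, D 0.1554.
The surplus seats go to A, G, E, F.

A=6; D=2; F=8; G=6; E=8; H=6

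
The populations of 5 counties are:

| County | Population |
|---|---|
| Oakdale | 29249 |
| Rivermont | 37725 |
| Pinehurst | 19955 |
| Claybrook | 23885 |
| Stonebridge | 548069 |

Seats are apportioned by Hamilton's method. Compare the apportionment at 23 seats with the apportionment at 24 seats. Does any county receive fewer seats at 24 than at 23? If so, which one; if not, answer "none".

none

At 23 seats: Oakdale 1, Rivermont 1, Pinehurst 1, Claybrook 1, Stonebridge 19.
At 24 seats: Oakdale 1, Rivermont 1, Pinehurst 1, Claybrook 1, Stonebridge 20.
No county's allocation decreased.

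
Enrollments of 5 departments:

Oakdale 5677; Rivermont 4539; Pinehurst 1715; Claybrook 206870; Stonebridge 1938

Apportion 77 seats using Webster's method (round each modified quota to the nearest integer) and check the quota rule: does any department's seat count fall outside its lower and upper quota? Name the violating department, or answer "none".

Standard quotas: Oakdale 1.980, Rivermont 1.583, Pinehurst 0.598, Claybrook 72.162, Stonebridge 0.676.
Webster allocation: Oakdale 2, Rivermont 2, Pinehurst 1, Claybrook 71, Stonebridge 1.
Claybrook has quota 72.162 (lower 72, upper 73) but receives 71 — outside the quota interval.

Claybrook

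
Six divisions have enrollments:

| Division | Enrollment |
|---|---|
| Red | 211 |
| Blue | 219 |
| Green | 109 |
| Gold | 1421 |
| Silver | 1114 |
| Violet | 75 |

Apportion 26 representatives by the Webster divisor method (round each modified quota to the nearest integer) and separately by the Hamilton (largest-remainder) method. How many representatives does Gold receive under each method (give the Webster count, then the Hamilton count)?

Webster: Red 2, Blue 2, Green 1, Gold 11, Silver 9, Violet 1.
Hamilton: Red 2, Blue 2, Green 1, Gold 12, Silver 9, Violet 0.
Gold gets 11 under Webster and 12 under Hamilton.

11 and 12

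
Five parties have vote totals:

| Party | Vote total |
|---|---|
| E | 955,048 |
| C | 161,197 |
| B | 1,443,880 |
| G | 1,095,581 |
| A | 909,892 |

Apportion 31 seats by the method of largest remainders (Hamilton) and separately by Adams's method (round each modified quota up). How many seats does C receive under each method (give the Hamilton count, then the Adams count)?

1 and 2

Hamilton: E 7, C 1, B 10, G 7, A 6.
Adams: E 6, C 2, B 10, G 7, A 6.
C gets 1 under Hamilton and 2 under Adams.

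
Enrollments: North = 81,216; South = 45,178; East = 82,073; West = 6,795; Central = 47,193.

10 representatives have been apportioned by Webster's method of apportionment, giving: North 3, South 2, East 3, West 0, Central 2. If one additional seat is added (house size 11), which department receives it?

East

Priority for the next seat is population ÷ (current seats + 0.5).
Priorities: North 23204.571, South 18071.200, East 23449.429, West 13590.000, Central 18877.200.
Highest priority: East.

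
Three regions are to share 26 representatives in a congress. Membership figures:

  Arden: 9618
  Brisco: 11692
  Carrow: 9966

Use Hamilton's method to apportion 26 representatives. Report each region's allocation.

Standard divisor: 31276 ÷ 26 ≈ 1202.923.
Standard quotas: Arden 7.9955, Brisco 9.7197, Carrow 8.2848.
Lower quotas: Arden 7, Brisco 9, Carrow 8 (sum 24, leaving 2 seats).
Remainders in descending order: Arden 0.9955, Brisco 0.7197, Carrow 0.2848.
Largest remainders: Arden, Brisco receive the extra seats.

Arden 8; Brisco 10; Carrow 8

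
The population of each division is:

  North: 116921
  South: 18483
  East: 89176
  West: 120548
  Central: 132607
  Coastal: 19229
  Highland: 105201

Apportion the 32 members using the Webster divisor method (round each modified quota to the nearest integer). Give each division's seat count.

Standard divisor 602165/32 ≈ 18817.656; standard quotas: North 6.213, South 0.982, East 4.739, West 6.406, Central 7.047, Coastal 1.022, Highland 5.591.
Rounding to the nearest integer gives North 6, South 1, East 5, West 6, Central 7, Coastal 1, Highland 6 — total 32, matching the house size, so no adjustment is needed.

North 6; South 1; East 5; West 6; Central 7; Coastal 1; Highland 6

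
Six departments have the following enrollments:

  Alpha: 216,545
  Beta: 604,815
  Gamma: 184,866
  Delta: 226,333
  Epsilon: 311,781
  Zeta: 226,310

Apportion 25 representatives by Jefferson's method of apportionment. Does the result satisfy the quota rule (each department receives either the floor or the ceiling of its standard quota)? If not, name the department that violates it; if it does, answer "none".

none

Standard quotas: Alpha 3.057, Beta 8.539, Gamma 2.610, Delta 3.196, Epsilon 4.402, Zeta 3.195.
Jefferson allocation: Alpha 3, Beta 9, Gamma 2, Delta 3, Epsilon 5, Zeta 3.
Every allocation lies between the lower and upper quota.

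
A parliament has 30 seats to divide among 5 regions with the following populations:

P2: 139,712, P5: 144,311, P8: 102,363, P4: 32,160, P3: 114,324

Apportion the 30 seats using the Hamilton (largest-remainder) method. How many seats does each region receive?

P2=8, P5=8, P8=6, P4=2, P3=6

The standard divisor is 532870/30 ≈ 17762.333.
Standard quotas: P2 7.8656, P5 8.1246, P8 5.7629, P4 1.8106, P3 6.4363.
Lower quotas: P2 7, P5 8, P8 5, P4 1, P3 6 (sum 27, leaving 3 seats).
Remainders in descending order: P2 0.8656, P4 0.8106, P8 0.7629, P3 0.4363, P5 0.1246.
Largest remainders: P2, P4, P8 receive the extra seats.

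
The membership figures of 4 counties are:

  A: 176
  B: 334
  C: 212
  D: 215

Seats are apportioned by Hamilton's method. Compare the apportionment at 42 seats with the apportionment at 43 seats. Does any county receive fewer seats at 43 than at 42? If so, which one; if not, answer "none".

At 42 seats: A 8, B 15, C 9, D 10.
At 43 seats: A 8, B 15, C 10, D 10.
No county's allocation decreased.

none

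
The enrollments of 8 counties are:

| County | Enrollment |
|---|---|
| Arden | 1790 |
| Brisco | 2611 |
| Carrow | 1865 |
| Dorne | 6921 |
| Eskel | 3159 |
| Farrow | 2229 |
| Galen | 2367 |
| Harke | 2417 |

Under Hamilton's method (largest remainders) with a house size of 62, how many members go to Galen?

The standard divisor is 23359/62 ≈ 376.758.
Standard quotas: Arden 4.7511, Brisco 6.9302, Carrow 4.9501, Dorne 18.3699, Eskel 8.3847, Farrow 5.9163, Galen 6.2825, Harke 6.4153.
Lower quotas: Arden 4, Brisco 6, Carrow 4, Dorne 18, Eskel 8, Farrow 5, Galen 6, Harke 6 (sum 57, leaving 5 seats).
Remainders in descending order: Carrow 0.9501, Brisco 0.9302, Farrow 0.9163, Arden 0.7511, Harke 0.4153, Eskel 0.3847, Dorne 0.3699, Galen 0.2825.
The surplus seats go to Carrow, Brisco, Farrow, Arden, Harke.
Galen receives 6.

6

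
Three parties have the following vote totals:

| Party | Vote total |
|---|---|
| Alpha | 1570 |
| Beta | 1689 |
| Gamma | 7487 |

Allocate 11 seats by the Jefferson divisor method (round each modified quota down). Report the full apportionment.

Alpha: 1, Beta: 2, Gamma: 8

Standard divisor 10746/11 ≈ 976.909; standard quotas: Alpha 1.607, Beta 1.729, Gamma 7.664.
Rounding down gives 1, 1, 7 = 9 seats, so the divisor must be adjusted.
With modified divisor 835.67: modified quotas Alpha 1.879, Beta 2.021, Gamma 8.959.
Rounding down: Alpha 1, Beta 2, Gamma 8 (total 11).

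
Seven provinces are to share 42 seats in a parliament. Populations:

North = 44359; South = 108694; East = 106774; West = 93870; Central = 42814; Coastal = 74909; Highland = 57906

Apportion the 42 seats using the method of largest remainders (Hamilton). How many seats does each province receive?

North: 4, South: 9, East: 8, West: 7, Central: 3, Coastal: 6, Highland: 5

Standard divisor: 529326 ÷ 42 = 12603.
Standard quotas: North 3.5197, South 8.6245, East 8.4721, West 7.4482, Central 3.3971, Coastal 5.9437, Highland 4.5946.
Lower quotas: North 3, South 8, East 8, West 7, Central 3, Coastal 5, Highland 4 (sum 38, leaving 4 seats).
Remainders in descending order: Coastal 0.9437, South 0.6245, Highland 0.5946, North 0.5197, East 0.4721, West 0.4482, Central 0.3971.
The surplus seats go to Coastal, South, Highland, North.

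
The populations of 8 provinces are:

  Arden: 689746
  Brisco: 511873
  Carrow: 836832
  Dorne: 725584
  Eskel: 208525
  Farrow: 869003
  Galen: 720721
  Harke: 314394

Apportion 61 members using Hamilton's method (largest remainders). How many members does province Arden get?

9

Total 4876678; standard divisor 4876678/61 ≈ 79945.541.
Standard quotas: Arden 8.6277, Brisco 6.4028, Carrow 10.4675, Dorne 9.0760, Eskel 2.6083, Farrow 10.8699, Galen 9.0151, Harke 3.9326.
Lower quotas: Arden 8, Brisco 6, Carrow 10, Dorne 9, Eskel 2, Farrow 10, Galen 9, Harke 3 (sum 57, leaving 4 seats).
Remainders in descending order: Harke 0.9326, Farrow 0.8699, Arden 0.6277, Eskel 0.6083, Carrow 0.4675, Brisco 0.4028, Dorne 0.0760, Galen 0.0151.
Largest remainders: Harke, Farrow, Arden, Eskel receive the extra seats.
Arden receives 9.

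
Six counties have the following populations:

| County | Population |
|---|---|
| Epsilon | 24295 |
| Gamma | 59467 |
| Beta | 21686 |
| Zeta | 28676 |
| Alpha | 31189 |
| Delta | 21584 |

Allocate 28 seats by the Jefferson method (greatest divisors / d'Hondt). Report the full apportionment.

Epsilon 4, Gamma 9, Beta 3, Zeta 4, Alpha 5, Delta 3

Standard divisor 186897/28 ≈ 6674.893; standard quotas: Epsilon 3.640, Gamma 8.909, Beta 3.249, Zeta 4.296, Alpha 4.673, Delta 3.234.
Rounding down gives 3, 8, 3, 4, 4, 3 = 25 seats, so the divisor must be adjusted.
With modified divisor 6000: modified quotas Epsilon 4.049, Gamma 9.911, Beta 3.614, Zeta 4.779, Alpha 5.198, Delta 3.597.
Rounding down: Epsilon 4, Gamma 9, Beta 3, Zeta 4, Alpha 5, Delta 3 (total 28).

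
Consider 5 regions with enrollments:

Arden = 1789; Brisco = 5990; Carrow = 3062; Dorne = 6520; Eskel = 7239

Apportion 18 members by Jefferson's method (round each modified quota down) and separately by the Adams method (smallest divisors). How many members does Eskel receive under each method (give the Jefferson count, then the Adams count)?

Jefferson: Arden 1, Brisco 4, Carrow 2, Dorne 5, Eskel 6.
Adams: Arden 2, Brisco 4, Carrow 2, Dorne 5, Eskel 5.
Eskel gets 6 under Jefferson and 5 under Adams.

6 and 5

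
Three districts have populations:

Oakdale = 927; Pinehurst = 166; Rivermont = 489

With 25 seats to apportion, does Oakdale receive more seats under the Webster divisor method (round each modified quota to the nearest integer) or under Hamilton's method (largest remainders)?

Hamilton

Webster: Oakdale 14, Pinehurst 3, Rivermont 8.
Hamilton: Oakdale 15, Pinehurst 2, Rivermont 8.
Oakdale gets 14 under Webster and 15 under Hamilton.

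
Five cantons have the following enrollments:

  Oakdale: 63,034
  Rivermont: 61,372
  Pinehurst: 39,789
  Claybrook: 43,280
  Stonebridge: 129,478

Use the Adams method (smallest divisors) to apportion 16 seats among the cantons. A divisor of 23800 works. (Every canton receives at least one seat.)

Oakdale 3; Rivermont 3; Pinehurst 2; Claybrook 2; Stonebridge 6

With modified divisor 23800: modified quotas Oakdale 2.648, Rivermont 2.579, Pinehurst 1.672, Claybrook 1.818, Stonebridge 5.440.
Rounding up: Oakdale 3, Rivermont 3, Pinehurst 2, Claybrook 2, Stonebridge 6 (total 16).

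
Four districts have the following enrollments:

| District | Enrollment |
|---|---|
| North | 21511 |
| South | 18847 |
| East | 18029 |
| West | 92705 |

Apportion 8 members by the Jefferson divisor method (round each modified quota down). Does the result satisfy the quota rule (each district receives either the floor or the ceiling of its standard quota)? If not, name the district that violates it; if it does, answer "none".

Standard quotas: North 1.139, South 0.998, East 0.955, West 4.909.
Jefferson allocation: North 1, South 1, East 1, West 5.
Every allocation lies between the lower and upper quota.

none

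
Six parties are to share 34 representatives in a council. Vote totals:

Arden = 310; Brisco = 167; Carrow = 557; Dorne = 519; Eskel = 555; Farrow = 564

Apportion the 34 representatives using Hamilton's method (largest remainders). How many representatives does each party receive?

The standard divisor is 2672/34 ≈ 78.588.
Standard quotas: Arden 3.945, Brisco 2.125, Carrow 7.088, Dorne 6.604, Eskel 7.062, Farrow 7.177.
Lower quotas: Arden 3, Brisco 2, Carrow 7, Dorne 6, Eskel 7, Farrow 7 (sum 32, leaving 2 seats).
Remainders in descending order: Arden 0.945, Dorne 0.604, Farrow 0.177, Brisco 0.125, Carrow 0.088, Eskel 0.062.
Largest remainders: Arden, Dorne receive the extra seats.

Arden=4; Brisco=2; Carrow=7; Dorne=7; Eskel=7; Farrow=7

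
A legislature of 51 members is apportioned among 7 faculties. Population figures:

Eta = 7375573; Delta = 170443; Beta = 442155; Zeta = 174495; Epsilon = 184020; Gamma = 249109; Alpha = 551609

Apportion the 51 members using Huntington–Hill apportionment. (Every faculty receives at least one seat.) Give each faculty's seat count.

With divisor 179123: modified quotas Eta 41.176, Delta 0.952, Beta 2.468, Zeta 0.974, Epsilon 1.027, Gamma 1.391, Alpha 3.079.
Geometric-mean thresholds: Eta √(41·42)=41.497, Delta (min 1), Beta √(2·3)=2.449, Zeta (min 1), Epsilon √(1·2)=1.414, Gamma √(1·2)=1.414, Alpha √(3·4)=3.464.
Each quota rounded against its threshold gives Eta 41, Delta 1, Beta 3, Zeta 1, Epsilon 1, Gamma 1, Alpha 3 (total 51).

Eta=41; Delta=1; Beta=3; Zeta=1; Epsilon=1; Gamma=1; Alpha=3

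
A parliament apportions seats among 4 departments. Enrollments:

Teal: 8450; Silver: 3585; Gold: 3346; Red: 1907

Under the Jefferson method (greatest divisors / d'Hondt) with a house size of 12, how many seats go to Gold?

2

Standard divisor 17288/12 ≈ 1440.667; standard quotas: Teal 5.865, Silver 2.488, Gold 2.323, Red 1.324.
Rounding down gives 5, 2, 2, 1 = 10 seats, so the divisor must be adjusted.
With modified divisor 1203.5: modified quotas Teal 7.021, Silver 2.979, Gold 2.780, Red 1.585.
Rounding down: Teal 7, Silver 2, Gold 2, Red 1 (total 12).
Gold receives 2.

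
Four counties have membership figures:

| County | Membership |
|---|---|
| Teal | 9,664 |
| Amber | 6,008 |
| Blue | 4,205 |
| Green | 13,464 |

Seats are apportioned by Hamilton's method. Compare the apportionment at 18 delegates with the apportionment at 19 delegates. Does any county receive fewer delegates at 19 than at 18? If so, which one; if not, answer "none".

Blue

At 18 seats: Teal 5, Amber 3, Blue 3, Green 7.
At 19 seats: Teal 6, Amber 3, Blue 2, Green 8.
Blue drops from 3 to 2.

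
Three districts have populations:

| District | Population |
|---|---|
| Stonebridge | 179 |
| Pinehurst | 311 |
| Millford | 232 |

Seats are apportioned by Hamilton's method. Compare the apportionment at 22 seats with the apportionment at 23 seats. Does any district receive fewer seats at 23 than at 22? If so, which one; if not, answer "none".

At 22 seats: Stonebridge 5, Pinehurst 10, Millford 7.
At 23 seats: Stonebridge 6, Pinehurst 10, Millford 7.
No district's allocation decreased.

none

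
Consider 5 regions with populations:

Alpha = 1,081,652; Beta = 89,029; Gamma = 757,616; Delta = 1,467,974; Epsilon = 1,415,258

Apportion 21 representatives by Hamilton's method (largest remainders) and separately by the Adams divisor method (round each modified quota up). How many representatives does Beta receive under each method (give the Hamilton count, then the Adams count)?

Hamilton: Alpha 5, Beta 0, Gamma 3, Delta 7, Epsilon 6.
Adams: Alpha 5, Beta 1, Gamma 3, Delta 6, Epsilon 6.
Beta gets 0 under Hamilton and 1 under Adams.

0 and 1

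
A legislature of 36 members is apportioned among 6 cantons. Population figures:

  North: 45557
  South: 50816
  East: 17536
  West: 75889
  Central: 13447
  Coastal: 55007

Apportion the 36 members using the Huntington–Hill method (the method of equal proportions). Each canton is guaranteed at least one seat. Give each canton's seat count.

With divisor 7197: modified quotas North 6.330, South 7.061, East 2.437, West 10.545, Central 1.868, Coastal 7.643.
Geometric-mean thresholds: North √(6·7)=6.481, South √(7·8)=7.483, East √(2·3)=2.449, West √(10·11)=10.488, Central √(1·2)=1.414, Coastal √(7·8)=7.483.
Each quota rounded against its threshold gives North 6, South 7, East 2, West 11, Central 2, Coastal 8 (total 36).

North 6; South 7; East 2; West 11; Central 2; Coastal 8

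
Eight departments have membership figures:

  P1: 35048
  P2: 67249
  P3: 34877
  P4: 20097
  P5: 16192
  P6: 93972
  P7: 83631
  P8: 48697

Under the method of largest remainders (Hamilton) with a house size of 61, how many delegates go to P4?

3

The standard divisor is 399763/61 ≈ 6553.492.
Standard quotas: P1 5.3480, P2 10.2616, P3 5.3219, P4 3.0666, P5 2.4707, P6 14.3392, P7 12.7613, P8 7.4307.
Lower quotas: P1 5, P2 10, P3 5, P4 3, P5 2, P6 14, P7 12, P8 7 (sum 58, leaving 3 seats).
Remainders in descending order: P7 0.7613, P5 0.4707, P8 0.4307, P1 0.3480, P6 0.3392, P3 0.3219, P2 0.2616, P4 0.0666.
Largest remainders: P7, P5, P8 receive the extra seats.
P4 receives 3.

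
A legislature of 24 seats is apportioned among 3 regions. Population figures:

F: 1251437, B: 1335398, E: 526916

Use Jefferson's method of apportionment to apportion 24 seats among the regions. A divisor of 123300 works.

F 10, B 10, E 4

With modified divisor 123300: modified quotas F 10.150, B 10.830, E 4.273.
Rounding down: F 10, B 10, E 4 (total 24).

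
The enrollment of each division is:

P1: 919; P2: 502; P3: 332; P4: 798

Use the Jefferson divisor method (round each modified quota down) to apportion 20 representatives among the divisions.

P1 8; P2 4; P3 2; P4 6

Standard divisor 2551/20 ≈ 127.55; standard quotas: P1 7.205, P2 3.936, P3 2.603, P4 6.256.
Rounding down gives 7, 3, 2, 6 = 18 seats, so the divisor must be adjusted.
With modified divisor 114.4: modified quotas P1 8.033, P2 4.388, P3 2.902, P4 6.976.
Rounding down: P1 8, P2 4, P3 2, P4 6 (total 20).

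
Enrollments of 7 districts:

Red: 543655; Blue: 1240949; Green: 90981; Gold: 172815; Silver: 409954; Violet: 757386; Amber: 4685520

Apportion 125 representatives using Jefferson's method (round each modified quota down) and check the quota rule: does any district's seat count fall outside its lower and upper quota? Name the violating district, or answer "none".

Amber

Standard quotas: Red 8.601, Blue 19.632, Green 1.439, Gold 2.734, Silver 6.486, Violet 11.982, Amber 74.126.
Jefferson allocation: Red 8, Blue 20, Green 1, Gold 2, Silver 6, Violet 12, Amber 76.
Amber has quota 74.126 (lower 74, upper 75) but receives 76 — outside the quota interval.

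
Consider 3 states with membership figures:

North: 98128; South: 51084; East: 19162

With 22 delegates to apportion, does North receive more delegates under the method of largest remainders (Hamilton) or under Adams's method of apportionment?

Hamilton

Hamilton: North 13, South 7, East 2.
Adams: North 12, South 7, East 3.
North gets 13 under Hamilton and 12 under Adams.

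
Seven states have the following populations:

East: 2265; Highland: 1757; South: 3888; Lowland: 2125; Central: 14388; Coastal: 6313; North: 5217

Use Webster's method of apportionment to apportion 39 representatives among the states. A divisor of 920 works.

East=2, Highland=2, South=4, Lowland=2, Central=16, Coastal=7, North=6

With modified divisor 920: modified quotas East 2.462, Highland 1.910, South 4.226, Lowland 2.310, Central 15.639, Coastal 6.862, North 5.671.
Rounding to the nearest integer: East 2, Highland 2, South 4, Lowland 2, Central 16, Coastal 7, North 6 (total 39).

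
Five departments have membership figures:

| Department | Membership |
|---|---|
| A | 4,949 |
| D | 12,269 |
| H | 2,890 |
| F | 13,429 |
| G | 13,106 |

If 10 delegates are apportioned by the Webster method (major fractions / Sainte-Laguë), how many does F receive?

Standard divisor 46643/10 ≈ 4664.3; standard quotas: A 1.061, D 2.630, H 0.620, F 2.879, G 2.810.
Rounding to the nearest integer gives 1, 3, 1, 3, 3 = 11 seats, so the divisor must be adjusted.
With modified divisor 5100: modified quotas A 0.970, D 2.406, H 0.567, F 2.633, G 2.570.
Rounding to the nearest integer: A 1, D 2, H 1, F 3, G 3 (total 10).
F receives 3.

3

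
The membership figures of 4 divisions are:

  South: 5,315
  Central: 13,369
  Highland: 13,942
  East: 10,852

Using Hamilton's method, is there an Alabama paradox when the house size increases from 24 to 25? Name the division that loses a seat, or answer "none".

At 24 seats: South 3, Central 7, Highland 8, East 6.
At 25 seats: South 3, Central 8, Highland 8, East 6.
No division's allocation decreased.

none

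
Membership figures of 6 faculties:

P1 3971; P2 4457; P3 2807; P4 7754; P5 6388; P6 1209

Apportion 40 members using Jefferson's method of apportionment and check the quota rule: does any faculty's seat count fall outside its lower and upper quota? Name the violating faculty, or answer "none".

Standard quotas: P1 5.975, P2 6.706, P3 4.223, P4 11.666, P5 9.611, P6 1.819.
Jefferson allocation: P1 6, P2 7, P3 4, P4 12, P5 10, P6 1.
Every allocation lies between the lower and upper quota.

none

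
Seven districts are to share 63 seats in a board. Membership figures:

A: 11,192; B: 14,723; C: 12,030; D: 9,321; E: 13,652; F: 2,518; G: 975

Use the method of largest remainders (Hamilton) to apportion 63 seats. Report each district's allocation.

Total 64411; standard divisor 64411/63 ≈ 1022.397.
Standard quotas: A 10.9468, B 14.4005, C 11.7665, D 9.1168, E 13.3529, F 2.4628, G 0.9536.
Lower quotas: A 10, B 14, C 11, D 9, E 13, F 2, G 0 (sum 59, leaving 4 seats).
Remainders in descending order: G 0.9536, A 0.9468, C 0.7665, F 0.4628, B 0.4005, E 0.3529, D 0.1168.
Largest remainders: G, A, C, F receive the extra seats.

A 11; B 14; C 12; D 9; E 13; F 3; G 1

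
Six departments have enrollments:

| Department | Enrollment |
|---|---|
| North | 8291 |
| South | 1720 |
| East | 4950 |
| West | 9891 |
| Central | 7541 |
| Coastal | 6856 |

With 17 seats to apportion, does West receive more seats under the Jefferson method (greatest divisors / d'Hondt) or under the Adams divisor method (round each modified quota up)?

Jefferson

Jefferson: North 4, South 0, East 2, West 5, Central 3, Coastal 3.
Adams: North 4, South 1, East 2, West 4, Central 3, Coastal 3.
West gets 5 under Jefferson and 4 under Adams.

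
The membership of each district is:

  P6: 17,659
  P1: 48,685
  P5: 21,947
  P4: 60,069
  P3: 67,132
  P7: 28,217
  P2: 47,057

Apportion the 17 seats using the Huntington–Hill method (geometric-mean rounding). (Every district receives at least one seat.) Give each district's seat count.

With divisor 18276: modified quotas P6 0.966, P1 2.664, P5 1.201, P4 3.287, P3 3.673, P7 1.544, P2 2.575.
Geometric-mean thresholds: P6 (min 1), P1 √(2·3)=2.449, P5 √(1·2)=1.414, P4 √(3·4)=3.464, P3 √(3·4)=3.464, P7 √(1·2)=1.414, P2 √(2·3)=2.449.
Each quota rounded against its threshold gives P6 1, P1 3, P5 1, P4 3, P3 4, P7 2, P2 3 (total 17).

P6: 1, P1: 3, P5: 1, P4: 3, P3: 4, P7: 2, P2: 3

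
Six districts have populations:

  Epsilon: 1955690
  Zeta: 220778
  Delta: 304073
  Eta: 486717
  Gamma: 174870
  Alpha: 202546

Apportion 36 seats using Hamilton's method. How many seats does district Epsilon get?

21

The standard divisor is 3344674/36 ≈ 92907.611.
Standard quotas: Epsilon 21.0498, Zeta 2.3763, Delta 3.2729, Eta 5.2387, Gamma 1.8822, Alpha 2.1801.
Lower quotas: Epsilon 21, Zeta 2, Delta 3, Eta 5, Gamma 1, Alpha 2 (sum 34, leaving 2 seats).
Remainders in descending order: Gamma 0.8822, Zeta 0.3763, Delta 0.2729, Eta 0.2387, Alpha 0.1801, Epsilon 0.0498.
The surplus seats go to Gamma, Zeta.
Epsilon receives 21.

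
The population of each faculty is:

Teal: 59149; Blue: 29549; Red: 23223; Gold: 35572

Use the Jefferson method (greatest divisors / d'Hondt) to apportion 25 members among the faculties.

Standard divisor 147493/25 ≈ 5899.72; standard quotas: Teal 10.026, Blue 5.009, Red 3.936, Gold 6.029.
Rounding down gives 10, 5, 3, 6 = 24 seats, so the divisor must be adjusted.
With modified divisor 5600: modified quotas Teal 10.562, Blue 5.277, Red 4.147, Gold 6.352.
Rounding down: Teal 10, Blue 5, Red 4, Gold 6 (total 25).

Teal=10, Blue=5, Red=4, Gold=6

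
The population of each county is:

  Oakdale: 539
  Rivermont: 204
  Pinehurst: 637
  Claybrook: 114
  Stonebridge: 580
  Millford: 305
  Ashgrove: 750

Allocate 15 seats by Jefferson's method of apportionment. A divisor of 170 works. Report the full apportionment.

Oakdale: 3, Rivermont: 1, Pinehurst: 3, Claybrook: 0, Stonebridge: 3, Millford: 1, Ashgrove: 4

With modified divisor 170: modified quotas Oakdale 3.171, Rivermont 1.200, Pinehurst 3.747, Claybrook 0.671, Stonebridge 3.412, Millford 1.794, Ashgrove 4.412.
Rounding down: Oakdale 3, Rivermont 1, Pinehurst 3, Claybrook 0, Stonebridge 3, Millford 1, Ashgrove 4 (total 15).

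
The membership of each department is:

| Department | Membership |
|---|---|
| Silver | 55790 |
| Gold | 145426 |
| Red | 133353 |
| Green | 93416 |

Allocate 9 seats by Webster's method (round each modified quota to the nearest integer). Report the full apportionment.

Standard divisor 427985/9 ≈ 47553.889; standard quotas: Silver 1.173, Gold 3.058, Red 2.804, Green 1.964.
Rounding to the nearest integer gives Silver 1, Gold 3, Red 3, Green 2 — total 9, matching the house size, so no adjustment is needed.

Silver 1, Gold 3, Red 3, Green 2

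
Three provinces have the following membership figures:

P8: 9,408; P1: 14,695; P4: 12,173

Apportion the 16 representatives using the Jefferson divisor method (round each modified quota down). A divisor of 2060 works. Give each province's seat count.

P8: 4; P1: 7; P4: 5

With modified divisor 2060: modified quotas P8 4.567, P1 7.133, P4 5.909.
Rounding down: P8 4, P1 7, P4 5 (total 16).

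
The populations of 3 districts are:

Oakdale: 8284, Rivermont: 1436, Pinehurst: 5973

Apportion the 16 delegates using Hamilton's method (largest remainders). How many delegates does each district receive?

Standard divisor: 15693 ÷ 16 ≈ 980.812.
Standard quotas: Oakdale 8.4461, Rivermont 1.4641, Pinehurst 6.0898.
Lower quotas: Oakdale 8, Rivermont 1, Pinehurst 6 (sum 15, leaving 1 seat).
Remainders in descending order: Rivermont 0.4641, Oakdale 0.4461, Pinehurst 0.0898.
The surplus seat goes to Rivermont.

Oakdale 8, Rivermont 2, Pinehurst 6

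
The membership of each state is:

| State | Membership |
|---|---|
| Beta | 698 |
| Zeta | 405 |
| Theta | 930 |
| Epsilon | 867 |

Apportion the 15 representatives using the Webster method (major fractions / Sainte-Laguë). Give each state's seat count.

Standard divisor 2900/15 ≈ 193.333; standard quotas: Beta 3.610, Zeta 2.095, Theta 4.810, Epsilon 4.484.
Rounding to the nearest integer gives Beta 4, Zeta 2, Theta 5, Epsilon 4 — total 15, matching the house size, so no adjustment is needed.

Beta=4, Zeta=2, Theta=5, Epsilon=4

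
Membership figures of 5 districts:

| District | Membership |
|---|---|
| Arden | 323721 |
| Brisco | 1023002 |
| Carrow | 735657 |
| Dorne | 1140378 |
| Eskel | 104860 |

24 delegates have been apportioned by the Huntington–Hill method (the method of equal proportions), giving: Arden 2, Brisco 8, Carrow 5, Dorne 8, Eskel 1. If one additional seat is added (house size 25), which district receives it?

Priority for the next seat is population ÷ (√(s·(s+1))).
Priorities: Arden 132158.545, Brisco 120561.942, Carrow 134311.978, Dorne 134394.836, Eskel 74147.217.
Highest priority: Dorne.

Dorne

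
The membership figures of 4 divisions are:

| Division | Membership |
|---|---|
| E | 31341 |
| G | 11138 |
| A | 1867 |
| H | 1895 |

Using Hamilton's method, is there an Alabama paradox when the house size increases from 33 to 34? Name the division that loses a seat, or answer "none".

At 33 seats: E 23, G 8, A 1, H 1.
At 34 seats: E 23, G 8, A 1, H 2.
No division's allocation decreased.

none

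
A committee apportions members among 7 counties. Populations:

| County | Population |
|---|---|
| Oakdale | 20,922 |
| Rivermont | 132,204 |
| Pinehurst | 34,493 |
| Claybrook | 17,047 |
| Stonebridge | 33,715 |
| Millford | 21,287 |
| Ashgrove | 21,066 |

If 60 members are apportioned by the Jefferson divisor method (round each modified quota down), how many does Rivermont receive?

Standard divisor 280734/60 ≈ 4678.9; standard quotas: Oakdale 4.472, Rivermont 28.255, Pinehurst 7.372, Claybrook 3.643, Stonebridge 7.206, Millford 4.550, Ashgrove 4.502.
Rounding down gives 4, 28, 7, 3, 7, 4, 4 = 57 seats, so the divisor must be adjusted.
With modified divisor 4300: modified quotas Oakdale 4.866, Rivermont 30.745, Pinehurst 8.022, Claybrook 3.964, Stonebridge 7.841, Millford 4.950, Ashgrove 4.899.
Rounding down: Oakdale 4, Rivermont 30, Pinehurst 8, Claybrook 3, Stonebridge 7, Millford 4, Ashgrove 4 (total 60).
Rivermont receives 30.

30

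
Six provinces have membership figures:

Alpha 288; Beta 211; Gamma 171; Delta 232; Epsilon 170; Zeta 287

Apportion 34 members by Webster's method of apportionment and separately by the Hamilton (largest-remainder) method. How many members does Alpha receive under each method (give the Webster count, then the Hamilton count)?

Webster: Alpha 8, Beta 5, Gamma 4, Delta 6, Epsilon 4, Zeta 7.
Hamilton: Alpha 7, Beta 6, Gamma 4, Delta 6, Epsilon 4, Zeta 7.
Alpha gets 8 under Webster and 7 under Hamilton.

8 and 7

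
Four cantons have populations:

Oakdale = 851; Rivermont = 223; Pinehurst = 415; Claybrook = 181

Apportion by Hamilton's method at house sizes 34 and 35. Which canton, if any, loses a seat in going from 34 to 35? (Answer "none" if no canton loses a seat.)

At 34 seats: Oakdale 17, Rivermont 5, Pinehurst 8, Claybrook 4.
At 35 seats: Oakdale 18, Rivermont 4, Pinehurst 9, Claybrook 4.
Rivermont drops from 5 to 4.

Rivermont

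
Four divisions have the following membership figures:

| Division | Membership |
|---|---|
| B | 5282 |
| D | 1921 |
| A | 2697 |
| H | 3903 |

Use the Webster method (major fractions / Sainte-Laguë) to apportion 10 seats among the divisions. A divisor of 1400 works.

With modified divisor 1400: modified quotas B 3.773, D 1.372, A 1.926, H 2.788.
Rounding to the nearest integer: B 4, D 1, A 2, H 3 (total 10).

B 4, D 1, A 2, H 3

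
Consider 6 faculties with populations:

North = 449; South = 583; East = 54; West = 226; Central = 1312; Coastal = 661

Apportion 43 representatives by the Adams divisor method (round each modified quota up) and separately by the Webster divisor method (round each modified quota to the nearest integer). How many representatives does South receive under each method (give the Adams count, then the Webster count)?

Adams: North 6, South 8, East 1, West 3, Central 16, Coastal 9.
Webster: North 6, South 7, East 1, West 3, Central 17, Coastal 9.
South gets 8 under Adams and 7 under Webster.

8 and 7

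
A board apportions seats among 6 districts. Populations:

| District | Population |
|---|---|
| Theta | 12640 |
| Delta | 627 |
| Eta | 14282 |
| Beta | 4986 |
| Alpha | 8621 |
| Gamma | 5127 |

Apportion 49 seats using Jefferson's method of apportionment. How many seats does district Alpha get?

Standard divisor 46283/49 ≈ 944.551; standard quotas: Theta 13.382, Delta 0.664, Eta 15.120, Beta 5.279, Alpha 9.127, Gamma 5.428.
Rounding down gives 13, 0, 15, 5, 9, 5 = 47 seats, so the divisor must be adjusted.
With modified divisor 880: modified quotas Theta 14.364, Delta 0.713, Eta 16.230, Beta 5.666, Alpha 9.797, Gamma 5.826.
Rounding down: Theta 14, Delta 0, Eta 16, Beta 5, Alpha 9, Gamma 5 (total 49).
Alpha receives 9.

9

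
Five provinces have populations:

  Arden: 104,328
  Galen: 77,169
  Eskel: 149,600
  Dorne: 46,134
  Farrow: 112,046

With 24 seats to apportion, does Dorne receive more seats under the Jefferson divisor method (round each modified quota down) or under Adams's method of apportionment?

Adams

Jefferson: Arden 5, Galen 4, Eskel 8, Dorne 2, Farrow 5.
Adams: Arden 5, Galen 4, Eskel 7, Dorne 3, Farrow 5.
Dorne gets 2 under Jefferson and 3 under Adams.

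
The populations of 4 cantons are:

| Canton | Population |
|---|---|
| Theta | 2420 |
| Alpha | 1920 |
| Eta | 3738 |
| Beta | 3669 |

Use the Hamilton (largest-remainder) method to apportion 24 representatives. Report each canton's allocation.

Total 11747; standard divisor 11747/24 ≈ 489.458.
Standard quotas: Theta 4.944, Alpha 3.923, Eta 7.637, Beta 7.496.
Lower quotas: Theta 4, Alpha 3, Eta 7, Beta 7 (sum 21, leaving 3 seats).
Remainders in descending order: Theta 0.944, Alpha 0.923, Eta 0.637, Beta 0.496.
Largest remainders: Theta, Alpha, Eta receive the extra seats.

Theta 5, Alpha 4, Eta 8, Beta 7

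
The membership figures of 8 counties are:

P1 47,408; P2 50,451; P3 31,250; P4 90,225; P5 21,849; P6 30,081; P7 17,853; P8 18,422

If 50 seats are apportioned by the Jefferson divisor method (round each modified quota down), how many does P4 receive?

15

Standard divisor 307539/50 ≈ 6150.78; standard quotas: P1 7.708, P2 8.202, P3 5.081, P4 14.669, P5 3.552, P6 4.891, P7 2.903, P8 2.995.
Rounding down gives 7, 8, 5, 14, 3, 4, 2, 2 = 45 seats, so the divisor must be adjusted.
With modified divisor 5800: modified quotas P1 8.174, P2 8.698, P3 5.388, P4 15.556, P5 3.767, P6 5.186, P7 3.078, P8 3.176.
Rounding down: P1 8, P2 8, P3 5, P4 15, P5 3, P6 5, P7 3, P8 3 (total 50).
P4 receives 15.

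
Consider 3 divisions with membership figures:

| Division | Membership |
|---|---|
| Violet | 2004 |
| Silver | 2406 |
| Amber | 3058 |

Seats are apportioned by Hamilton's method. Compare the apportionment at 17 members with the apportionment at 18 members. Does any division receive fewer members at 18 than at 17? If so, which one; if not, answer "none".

none

At 17 seats: Violet 5, Silver 5, Amber 7.
At 18 seats: Violet 5, Silver 6, Amber 7.
No division's allocation decreased.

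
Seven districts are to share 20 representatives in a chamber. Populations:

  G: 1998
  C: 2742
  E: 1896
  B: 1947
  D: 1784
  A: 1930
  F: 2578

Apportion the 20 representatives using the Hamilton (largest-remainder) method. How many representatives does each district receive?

G=3, C=4, E=2, B=3, D=2, A=3, F=3

Total 14875; standard divisor 14875/20 ≈ 743.75.
Standard quotas: G 2.686, C 3.687, E 2.549, B 2.618, D 2.399, A 2.595, F 3.466.
Lower quotas: G 2, C 3, E 2, B 2, D 2, A 2, F 3 (sum 16, leaving 4 seats).
Remainders in descending order: C 0.687, G 0.686, B 0.618, A 0.595, E 0.549, F 0.466, D 0.399.
Largest remainders: C, G, B, A receive the extra seats.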